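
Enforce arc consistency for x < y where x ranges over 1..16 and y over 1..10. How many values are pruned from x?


For the constraint x < y, x needs a supporting value in y's domain.
x can be at most 9 (one less than y's maximum).
Valid x values from domain: 9 out of 16.
Pruned = 16 - 9 = 7.

7


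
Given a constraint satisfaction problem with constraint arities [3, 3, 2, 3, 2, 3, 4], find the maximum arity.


The arities are: 3, 3, 2, 3, 2, 3, 4.
Scan for the maximum value.
Maximum arity = 4.

4


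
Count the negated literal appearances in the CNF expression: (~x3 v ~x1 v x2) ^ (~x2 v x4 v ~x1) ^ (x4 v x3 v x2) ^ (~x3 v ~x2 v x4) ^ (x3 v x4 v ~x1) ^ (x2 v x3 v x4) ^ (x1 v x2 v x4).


Scan each clause for negated literals.
Clause 1: 2 negative; Clause 2: 2 negative; Clause 3: 0 negative; Clause 4: 2 negative; Clause 5: 1 negative; Clause 6: 0 negative; Clause 7: 0 negative.
Total negative literal occurrences = 7.

7


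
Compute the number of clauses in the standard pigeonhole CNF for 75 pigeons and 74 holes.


The PHP encoding has two parts:
1) At-least-one-hole clauses: 75 (one per pigeon, each with 74 literals).
2) At-most-one-pigeon-per-hole clauses: 74 holes * C(75,2) = 74 * 2775 = 205350.
Total clauses = 75 + 205350 = 205425.

205425


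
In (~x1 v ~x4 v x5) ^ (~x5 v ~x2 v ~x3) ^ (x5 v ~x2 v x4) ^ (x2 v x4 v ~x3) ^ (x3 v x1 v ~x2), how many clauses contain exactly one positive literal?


A definite clause has exactly one positive literal.
Clause 1: 1 positive -> definite
Clause 2: 0 positive -> not definite
Clause 3: 2 positive -> not definite
Clause 4: 2 positive -> not definite
Clause 5: 2 positive -> not definite
Definite clause count = 1.

1


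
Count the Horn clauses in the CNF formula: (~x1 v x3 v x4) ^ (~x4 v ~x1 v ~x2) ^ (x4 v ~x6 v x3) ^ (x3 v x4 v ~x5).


A Horn clause has at most one positive literal.
Clause 1: 2 positive lit(s) -> not Horn
Clause 2: 0 positive lit(s) -> Horn
Clause 3: 2 positive lit(s) -> not Horn
Clause 4: 2 positive lit(s) -> not Horn
Total Horn clauses = 1.

1


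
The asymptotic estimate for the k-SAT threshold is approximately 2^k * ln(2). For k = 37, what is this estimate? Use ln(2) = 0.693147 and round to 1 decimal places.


Using the asymptotic formula: threshold ~ 2^k * ln(2).
2^37 = 137438953472.
137438953472 * 0.693147 = 95265398282.3.

95265398282.3


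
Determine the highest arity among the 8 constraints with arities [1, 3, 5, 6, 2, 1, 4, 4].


The arities are: 1, 3, 5, 6, 2, 1, 4, 4.
Scan for the maximum value.
Maximum arity = 6.

6


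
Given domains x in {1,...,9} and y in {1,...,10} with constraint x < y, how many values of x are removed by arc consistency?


For the constraint x < y, x needs a supporting value in y's domain.
x can be at most 9 (one less than y's maximum).
Valid x values from domain: 9 out of 9.
Pruned = 9 - 9 = 0.

0


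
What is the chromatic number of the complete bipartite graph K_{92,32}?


K_{92,32} is bipartite by definition: the two parts are independent sets, with every edge crossing between them.
Color all vertices in one part with color 1 and all vertices in the other part with color 2.
Since the graph has at least one edge, one color does not suffice.
Chromatic number = 2.

2


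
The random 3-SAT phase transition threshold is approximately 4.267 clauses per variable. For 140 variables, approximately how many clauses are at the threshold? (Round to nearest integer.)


The 3-SAT phase transition occurs at approximately 4.267 clauses per variable.
m = 4.267 * 140 = 597.38.
Rounded to nearest integer: 597.

597


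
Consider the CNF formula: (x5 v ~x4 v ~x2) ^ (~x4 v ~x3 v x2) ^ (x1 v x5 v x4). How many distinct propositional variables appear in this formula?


Identify each distinct variable in the formula.
Variables found: x1, x2, x3, x4, x5.
Total distinct variables = 5.

5


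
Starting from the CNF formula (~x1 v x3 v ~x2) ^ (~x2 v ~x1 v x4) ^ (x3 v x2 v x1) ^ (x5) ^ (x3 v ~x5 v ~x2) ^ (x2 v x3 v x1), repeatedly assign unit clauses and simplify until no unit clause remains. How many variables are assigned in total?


Unit propagation repeatedly assigns the literal in any unit clause, then simplifies.
Assignments in order: x5 = T.
No further unit clauses remain.
Total variables assigned = 1.

1


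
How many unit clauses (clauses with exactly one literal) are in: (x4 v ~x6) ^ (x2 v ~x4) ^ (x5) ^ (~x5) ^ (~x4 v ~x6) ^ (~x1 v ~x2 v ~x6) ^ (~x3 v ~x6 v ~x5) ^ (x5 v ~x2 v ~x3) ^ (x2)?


A unit clause contains exactly one literal.
Unit clauses found: (x5), (~x5), (x2).
Count = 3.

3


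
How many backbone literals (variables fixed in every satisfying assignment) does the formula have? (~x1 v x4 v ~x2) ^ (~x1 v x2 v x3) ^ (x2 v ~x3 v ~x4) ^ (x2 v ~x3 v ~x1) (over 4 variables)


Find all satisfying assignments: 9 model(s).
Check which variables have the same value in every model.
No variable is fixed across all models.
Backbone size = 0.

0


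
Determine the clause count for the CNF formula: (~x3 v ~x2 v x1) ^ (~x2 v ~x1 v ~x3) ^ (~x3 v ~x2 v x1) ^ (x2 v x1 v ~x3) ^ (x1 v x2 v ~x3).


Each group enclosed in parentheses joined by ^ is one clause.
Counting the conjuncts: 5 clauses.

5


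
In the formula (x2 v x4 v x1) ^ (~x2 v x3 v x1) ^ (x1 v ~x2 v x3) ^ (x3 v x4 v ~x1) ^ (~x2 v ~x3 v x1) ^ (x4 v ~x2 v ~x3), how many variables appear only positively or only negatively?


A pure literal appears in only one polarity across all clauses.
Pure literals: x4 (positive only).
Count = 1.

1


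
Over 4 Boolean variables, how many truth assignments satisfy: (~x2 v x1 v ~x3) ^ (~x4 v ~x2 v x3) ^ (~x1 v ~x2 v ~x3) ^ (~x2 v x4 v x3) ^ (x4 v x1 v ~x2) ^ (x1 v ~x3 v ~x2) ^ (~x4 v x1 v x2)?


Enumerate all 16 truth assignments over 4 variables.
Test each against every clause.
Satisfying assignments found: 6.

6


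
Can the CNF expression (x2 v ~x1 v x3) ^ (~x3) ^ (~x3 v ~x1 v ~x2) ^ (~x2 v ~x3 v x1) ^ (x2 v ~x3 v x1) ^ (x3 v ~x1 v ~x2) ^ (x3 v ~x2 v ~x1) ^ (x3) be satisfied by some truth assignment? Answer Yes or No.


Check all 8 possible truth assignments.
Number of satisfying assignments found: 0.
The formula is unsatisfiable.

No


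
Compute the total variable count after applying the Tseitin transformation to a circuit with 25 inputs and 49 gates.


The Tseitin transformation introduces one auxiliary variable per gate.
Total variables = inputs + gates = 25 + 49 = 74.

74


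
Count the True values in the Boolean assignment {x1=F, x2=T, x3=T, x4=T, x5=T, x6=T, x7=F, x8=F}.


The weight is the number of variables assigned True.
True variables: x2, x3, x4, x5, x6.
Weight = 5.

5


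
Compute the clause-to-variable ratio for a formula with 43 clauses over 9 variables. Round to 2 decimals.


Clause-to-variable ratio = clauses / variables.
43 / 9 = 4.78.

4.78


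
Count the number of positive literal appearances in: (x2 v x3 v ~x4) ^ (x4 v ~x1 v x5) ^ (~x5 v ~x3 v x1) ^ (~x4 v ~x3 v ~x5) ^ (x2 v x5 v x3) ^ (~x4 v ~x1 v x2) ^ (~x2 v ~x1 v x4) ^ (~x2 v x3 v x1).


Scan each clause for unnegated literals.
Clause 1: 2 positive; Clause 2: 2 positive; Clause 3: 1 positive; Clause 4: 0 positive; Clause 5: 3 positive; Clause 6: 1 positive; Clause 7: 1 positive; Clause 8: 2 positive.
Total positive literal occurrences = 12.

12


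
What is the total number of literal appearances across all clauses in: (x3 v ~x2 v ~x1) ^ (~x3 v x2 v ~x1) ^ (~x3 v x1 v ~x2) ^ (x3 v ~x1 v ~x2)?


Clause lengths: 3, 3, 3, 3.
Sum = 3 + 3 + 3 + 3 = 12.

12


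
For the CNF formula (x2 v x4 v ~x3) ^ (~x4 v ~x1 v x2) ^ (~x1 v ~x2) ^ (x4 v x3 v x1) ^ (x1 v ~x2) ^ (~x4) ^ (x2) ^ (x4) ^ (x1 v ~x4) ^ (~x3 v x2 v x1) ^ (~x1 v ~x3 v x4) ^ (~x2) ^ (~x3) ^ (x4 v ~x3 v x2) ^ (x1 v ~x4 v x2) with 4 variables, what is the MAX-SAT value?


Enumerate all 16 truth assignments.
For each, count how many of the 15 clauses are satisfied.
The formula is not fully satisfiable, so the maximum is below 15.
Maximum simultaneously satisfiable clauses = 13.

13


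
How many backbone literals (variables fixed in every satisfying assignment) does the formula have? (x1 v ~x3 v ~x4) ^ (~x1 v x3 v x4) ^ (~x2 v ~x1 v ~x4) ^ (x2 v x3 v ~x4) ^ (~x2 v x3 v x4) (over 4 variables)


Find all satisfying assignments: 7 model(s).
Check which variables have the same value in every model.
No variable is fixed across all models.
Backbone size = 0.

0


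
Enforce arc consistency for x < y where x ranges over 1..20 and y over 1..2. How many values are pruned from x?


For the constraint x < y, x needs a supporting value in y's domain.
x can be at most 1 (one less than y's maximum).
Valid x values from domain: 1 out of 20.
Pruned = 20 - 1 = 19.

19


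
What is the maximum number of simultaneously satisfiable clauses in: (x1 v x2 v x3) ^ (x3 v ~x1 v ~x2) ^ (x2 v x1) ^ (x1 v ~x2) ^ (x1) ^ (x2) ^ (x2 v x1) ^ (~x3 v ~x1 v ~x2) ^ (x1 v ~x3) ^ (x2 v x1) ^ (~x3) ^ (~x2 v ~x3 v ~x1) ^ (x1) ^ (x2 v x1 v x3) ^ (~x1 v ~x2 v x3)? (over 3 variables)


Enumerate all 8 truth assignments.
For each, count how many of the 15 clauses are satisfied.
The formula is not fully satisfiable, so the maximum is below 15.
Maximum simultaneously satisfiable clauses = 14.

14


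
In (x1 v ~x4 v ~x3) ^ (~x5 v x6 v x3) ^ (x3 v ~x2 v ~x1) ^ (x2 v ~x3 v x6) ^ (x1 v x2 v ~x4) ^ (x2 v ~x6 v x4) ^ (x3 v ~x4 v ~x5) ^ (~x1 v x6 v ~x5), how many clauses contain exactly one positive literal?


A definite clause has exactly one positive literal.
Clause 1: 1 positive -> definite
Clause 2: 2 positive -> not definite
Clause 3: 1 positive -> definite
Clause 4: 2 positive -> not definite
Clause 5: 2 positive -> not definite
Clause 6: 2 positive -> not definite
Clause 7: 1 positive -> definite
Clause 8: 1 positive -> definite
Definite clause count = 4.

4


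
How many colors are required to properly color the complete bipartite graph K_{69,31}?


K_{69,31} is bipartite by definition: the two parts are independent sets, with every edge crossing between them.
Color all vertices in one part with color 1 and all vertices in the other part with color 2.
Since the graph has at least one edge, one color does not suffice.
Chromatic number = 2.

2


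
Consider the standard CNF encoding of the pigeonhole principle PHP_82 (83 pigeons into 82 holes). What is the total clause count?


The PHP encoding has two parts:
1) At-least-one-hole clauses: 83 (one per pigeon, each with 82 literals).
2) At-most-one-pigeon-per-hole clauses: 82 holes * C(83,2) = 82 * 3403 = 279046.
Total clauses = 83 + 279046 = 279129.

279129


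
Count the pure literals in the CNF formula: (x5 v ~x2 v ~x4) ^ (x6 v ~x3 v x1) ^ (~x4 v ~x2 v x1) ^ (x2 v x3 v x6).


A pure literal appears in only one polarity across all clauses.
Pure literals: x1 (positive only), x4 (negative only), x5 (positive only), x6 (positive only).
Count = 4.

4


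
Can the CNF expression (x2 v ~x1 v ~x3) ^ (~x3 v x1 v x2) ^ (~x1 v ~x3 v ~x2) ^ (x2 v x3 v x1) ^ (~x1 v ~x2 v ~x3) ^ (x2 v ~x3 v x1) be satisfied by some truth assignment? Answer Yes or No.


Check all 8 possible truth assignments.
Number of satisfying assignments found: 4.
The formula is satisfiable.

Yes


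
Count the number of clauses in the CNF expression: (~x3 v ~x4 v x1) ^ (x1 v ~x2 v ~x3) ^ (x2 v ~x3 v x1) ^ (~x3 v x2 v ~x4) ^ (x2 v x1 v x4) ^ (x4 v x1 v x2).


Each group enclosed in parentheses joined by ^ is one clause.
Counting the conjuncts: 6 clauses.

6


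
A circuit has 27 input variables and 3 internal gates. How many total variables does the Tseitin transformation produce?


The Tseitin transformation introduces one auxiliary variable per gate.
Total variables = inputs + gates = 27 + 3 = 30.

30


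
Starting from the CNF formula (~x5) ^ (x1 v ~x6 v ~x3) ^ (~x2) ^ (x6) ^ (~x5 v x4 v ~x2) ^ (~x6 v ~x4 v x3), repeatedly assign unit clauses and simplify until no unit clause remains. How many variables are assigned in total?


Unit propagation repeatedly assigns the literal in any unit clause, then simplifies.
Assignments in order: x5 = F, x2 = F, x6 = T.
No further unit clauses remain.
Total variables assigned = 3.

3


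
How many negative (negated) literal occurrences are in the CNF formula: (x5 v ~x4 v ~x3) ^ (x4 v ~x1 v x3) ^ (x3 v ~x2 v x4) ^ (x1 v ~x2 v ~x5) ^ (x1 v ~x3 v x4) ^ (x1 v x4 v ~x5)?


Scan each clause for negated literals.
Clause 1: 2 negative; Clause 2: 1 negative; Clause 3: 1 negative; Clause 4: 2 negative; Clause 5: 1 negative; Clause 6: 1 negative.
Total negative literal occurrences = 8.

8


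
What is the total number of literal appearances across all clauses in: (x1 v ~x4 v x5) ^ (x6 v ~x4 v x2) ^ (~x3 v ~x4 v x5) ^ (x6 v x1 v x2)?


Clause lengths: 3, 3, 3, 3.
Sum = 3 + 3 + 3 + 3 = 12.

12


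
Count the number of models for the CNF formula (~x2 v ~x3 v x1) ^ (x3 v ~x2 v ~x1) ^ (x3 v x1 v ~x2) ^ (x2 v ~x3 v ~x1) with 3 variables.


Enumerate all 8 truth assignments over 3 variables.
Test each against every clause.
Satisfying assignments found: 4.

4


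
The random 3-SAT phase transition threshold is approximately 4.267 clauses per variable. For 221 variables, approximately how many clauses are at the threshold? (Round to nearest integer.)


The 3-SAT phase transition occurs at approximately 4.267 clauses per variable.
m = 4.267 * 221 = 943.007.
Rounded to nearest integer: 943.

943


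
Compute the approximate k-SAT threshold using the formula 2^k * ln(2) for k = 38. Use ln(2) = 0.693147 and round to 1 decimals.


Using the asymptotic formula: threshold ~ 2^k * ln(2).
2^38 = 274877906944.
274877906944 * 0.693147 = 190530796564.5.

190530796564.5


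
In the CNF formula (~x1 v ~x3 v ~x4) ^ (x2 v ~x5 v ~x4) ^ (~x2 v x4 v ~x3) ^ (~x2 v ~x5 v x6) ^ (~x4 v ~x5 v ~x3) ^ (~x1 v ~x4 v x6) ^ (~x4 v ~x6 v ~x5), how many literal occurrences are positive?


Scan each clause for unnegated literals.
Clause 1: 0 positive; Clause 2: 1 positive; Clause 3: 1 positive; Clause 4: 1 positive; Clause 5: 0 positive; Clause 6: 1 positive; Clause 7: 0 positive.
Total positive literal occurrences = 4.

4


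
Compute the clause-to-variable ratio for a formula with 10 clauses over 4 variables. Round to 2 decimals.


Clause-to-variable ratio = clauses / variables.
10 / 4 = 2.5.

2.5


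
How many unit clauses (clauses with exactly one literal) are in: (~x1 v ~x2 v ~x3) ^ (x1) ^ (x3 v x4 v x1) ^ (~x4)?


A unit clause contains exactly one literal.
Unit clauses found: (x1), (~x4).
Count = 2.

2


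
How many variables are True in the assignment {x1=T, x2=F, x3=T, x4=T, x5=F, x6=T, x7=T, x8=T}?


The weight is the number of variables assigned True.
True variables: x1, x3, x4, x6, x7, x8.
Weight = 6.

6


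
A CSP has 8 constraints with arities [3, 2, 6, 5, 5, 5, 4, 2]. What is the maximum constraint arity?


The arities are: 3, 2, 6, 5, 5, 5, 4, 2.
Scan for the maximum value.
Maximum arity = 6.

6


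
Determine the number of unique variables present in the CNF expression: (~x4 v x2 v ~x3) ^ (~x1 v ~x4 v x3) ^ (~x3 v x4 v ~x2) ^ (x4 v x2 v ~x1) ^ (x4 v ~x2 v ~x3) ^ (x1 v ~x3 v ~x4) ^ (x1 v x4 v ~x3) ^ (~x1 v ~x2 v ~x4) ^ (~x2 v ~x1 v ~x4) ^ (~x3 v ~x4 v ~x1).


Identify each distinct variable in the formula.
Variables found: x1, x2, x3, x4.
Total distinct variables = 4.

4


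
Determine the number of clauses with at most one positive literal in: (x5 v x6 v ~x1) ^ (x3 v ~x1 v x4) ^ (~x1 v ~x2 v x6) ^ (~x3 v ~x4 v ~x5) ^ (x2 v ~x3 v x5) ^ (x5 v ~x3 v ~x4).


A Horn clause has at most one positive literal.
Clause 1: 2 positive lit(s) -> not Horn
Clause 2: 2 positive lit(s) -> not Horn
Clause 3: 1 positive lit(s) -> Horn
Clause 4: 0 positive lit(s) -> Horn
Clause 5: 2 positive lit(s) -> not Horn
Clause 6: 1 positive lit(s) -> Horn
Total Horn clauses = 3.

3


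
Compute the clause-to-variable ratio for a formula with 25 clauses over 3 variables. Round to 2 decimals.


Clause-to-variable ratio = clauses / variables.
25 / 3 = 8.33.

8.33


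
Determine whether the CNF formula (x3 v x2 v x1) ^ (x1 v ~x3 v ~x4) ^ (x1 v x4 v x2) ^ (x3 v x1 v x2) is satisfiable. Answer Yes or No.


Check all 16 possible truth assignments.
Number of satisfying assignments found: 11.
The formula is satisfiable.

Yes


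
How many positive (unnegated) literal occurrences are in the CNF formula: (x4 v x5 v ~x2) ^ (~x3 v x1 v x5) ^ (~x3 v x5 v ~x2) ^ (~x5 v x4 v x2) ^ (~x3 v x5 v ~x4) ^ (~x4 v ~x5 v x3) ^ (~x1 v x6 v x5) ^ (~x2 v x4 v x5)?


Scan each clause for unnegated literals.
Clause 1: 2 positive; Clause 2: 2 positive; Clause 3: 1 positive; Clause 4: 2 positive; Clause 5: 1 positive; Clause 6: 1 positive; Clause 7: 2 positive; Clause 8: 2 positive.
Total positive literal occurrences = 13.

13


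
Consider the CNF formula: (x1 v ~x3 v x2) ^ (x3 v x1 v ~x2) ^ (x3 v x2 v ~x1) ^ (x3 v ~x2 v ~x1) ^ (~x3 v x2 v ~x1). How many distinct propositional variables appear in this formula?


Identify each distinct variable in the formula.
Variables found: x1, x2, x3.
Total distinct variables = 3.

3


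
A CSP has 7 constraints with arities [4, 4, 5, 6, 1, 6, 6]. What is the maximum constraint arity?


The arities are: 4, 4, 5, 6, 1, 6, 6.
Scan for the maximum value.
Maximum arity = 6.

6


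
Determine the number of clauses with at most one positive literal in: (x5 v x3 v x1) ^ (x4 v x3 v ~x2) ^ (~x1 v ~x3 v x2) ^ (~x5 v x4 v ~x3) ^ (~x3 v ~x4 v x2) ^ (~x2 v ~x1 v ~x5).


A Horn clause has at most one positive literal.
Clause 1: 3 positive lit(s) -> not Horn
Clause 2: 2 positive lit(s) -> not Horn
Clause 3: 1 positive lit(s) -> Horn
Clause 4: 1 positive lit(s) -> Horn
Clause 5: 1 positive lit(s) -> Horn
Clause 6: 0 positive lit(s) -> Horn
Total Horn clauses = 4.

4


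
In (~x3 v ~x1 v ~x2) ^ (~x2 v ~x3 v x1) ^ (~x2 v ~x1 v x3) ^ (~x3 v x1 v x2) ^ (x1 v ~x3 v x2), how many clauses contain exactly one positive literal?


A definite clause has exactly one positive literal.
Clause 1: 0 positive -> not definite
Clause 2: 1 positive -> definite
Clause 3: 1 positive -> definite
Clause 4: 2 positive -> not definite
Clause 5: 2 positive -> not definite
Definite clause count = 2.

2


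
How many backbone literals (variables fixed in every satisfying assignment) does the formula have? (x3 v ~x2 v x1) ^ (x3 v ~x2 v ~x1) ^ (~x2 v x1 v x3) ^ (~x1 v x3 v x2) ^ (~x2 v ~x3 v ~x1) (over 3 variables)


Find all satisfying assignments: 4 model(s).
Check which variables have the same value in every model.
No variable is fixed across all models.
Backbone size = 0.

0


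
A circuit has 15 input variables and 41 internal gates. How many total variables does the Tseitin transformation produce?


The Tseitin transformation introduces one auxiliary variable per gate.
Total variables = inputs + gates = 15 + 41 = 56.

56


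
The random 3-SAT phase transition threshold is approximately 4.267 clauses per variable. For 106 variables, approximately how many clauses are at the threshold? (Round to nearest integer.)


The 3-SAT phase transition occurs at approximately 4.267 clauses per variable.
m = 4.267 * 106 = 452.302.
Rounded to nearest integer: 452.

452


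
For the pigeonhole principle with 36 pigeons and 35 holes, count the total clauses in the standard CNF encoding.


The PHP encoding has two parts:
1) At-least-one-hole clauses: 36 (one per pigeon, each with 35 literals).
2) At-most-one-pigeon-per-hole clauses: 35 holes * C(36,2) = 35 * 630 = 22050.
Total clauses = 36 + 22050 = 22086.

22086


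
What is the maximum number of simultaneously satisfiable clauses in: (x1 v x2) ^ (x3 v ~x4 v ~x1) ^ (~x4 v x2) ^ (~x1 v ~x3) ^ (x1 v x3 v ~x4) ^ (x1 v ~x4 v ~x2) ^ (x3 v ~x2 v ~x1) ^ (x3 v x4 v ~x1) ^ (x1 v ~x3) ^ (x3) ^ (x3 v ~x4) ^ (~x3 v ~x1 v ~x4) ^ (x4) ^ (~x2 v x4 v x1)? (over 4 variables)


Enumerate all 16 truth assignments.
For each, count how many of the 14 clauses are satisfied.
The formula is not fully satisfiable, so the maximum is below 14.
Maximum simultaneously satisfiable clauses = 12.

12


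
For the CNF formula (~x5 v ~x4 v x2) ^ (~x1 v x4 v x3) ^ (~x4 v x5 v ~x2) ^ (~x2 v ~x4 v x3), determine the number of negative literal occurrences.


Scan each clause for negated literals.
Clause 1: 2 negative; Clause 2: 1 negative; Clause 3: 2 negative; Clause 4: 2 negative.
Total negative literal occurrences = 7.

7


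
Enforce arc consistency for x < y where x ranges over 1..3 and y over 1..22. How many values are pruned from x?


For the constraint x < y, x needs a supporting value in y's domain.
x can be at most 21 (one less than y's maximum).
Valid x values from domain: 3 out of 3.
Pruned = 3 - 3 = 0.

0


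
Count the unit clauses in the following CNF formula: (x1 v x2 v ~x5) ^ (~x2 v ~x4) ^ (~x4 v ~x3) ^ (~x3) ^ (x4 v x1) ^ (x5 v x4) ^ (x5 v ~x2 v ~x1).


A unit clause contains exactly one literal.
Unit clauses found: (~x3).
Count = 1.

1


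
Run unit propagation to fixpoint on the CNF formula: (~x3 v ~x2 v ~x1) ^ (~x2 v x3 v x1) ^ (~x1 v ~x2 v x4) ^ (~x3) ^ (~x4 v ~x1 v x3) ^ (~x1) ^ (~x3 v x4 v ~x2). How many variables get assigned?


Unit propagation repeatedly assigns the literal in any unit clause, then simplifies.
Assignments in order: x3 = F, x1 = F, x2 = F.
No further unit clauses remain.
Total variables assigned = 3.

3


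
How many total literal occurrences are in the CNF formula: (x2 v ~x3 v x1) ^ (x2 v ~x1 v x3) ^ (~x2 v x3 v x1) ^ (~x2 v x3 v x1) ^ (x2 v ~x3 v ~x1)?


Clause lengths: 3, 3, 3, 3, 3.
Sum = 3 + 3 + 3 + 3 + 3 = 15.

15


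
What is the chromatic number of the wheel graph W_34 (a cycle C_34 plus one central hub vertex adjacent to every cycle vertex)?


W_34 consists of the cycle C_34 together with a hub vertex adjacent to every cycle vertex.
The cycle C_34 needs 2 colors (even cycle -> 2).
The hub is adjacent to every cycle vertex, so it must receive a new color distinct from all of them.
Chromatic number = 2 + 1 = 3.

3


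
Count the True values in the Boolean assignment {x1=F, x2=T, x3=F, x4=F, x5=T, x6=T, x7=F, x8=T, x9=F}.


The weight is the number of variables assigned True.
True variables: x2, x5, x6, x8.
Weight = 4.

4


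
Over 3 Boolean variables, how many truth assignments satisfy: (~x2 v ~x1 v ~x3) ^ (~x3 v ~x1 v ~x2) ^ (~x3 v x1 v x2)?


Enumerate all 8 truth assignments over 3 variables.
Test each against every clause.
Satisfying assignments found: 6.

6


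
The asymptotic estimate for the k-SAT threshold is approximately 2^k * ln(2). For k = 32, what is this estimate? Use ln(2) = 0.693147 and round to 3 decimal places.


Using the asymptotic formula: threshold ~ 2^k * ln(2).
2^32 = 4294967296.
4294967296 * 0.693147 = 2977043696.321.

2977043696.321


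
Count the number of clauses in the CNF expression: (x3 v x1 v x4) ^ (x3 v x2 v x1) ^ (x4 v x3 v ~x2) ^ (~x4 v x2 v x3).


Each group enclosed in parentheses joined by ^ is one clause.
Counting the conjuncts: 4 clauses.

4


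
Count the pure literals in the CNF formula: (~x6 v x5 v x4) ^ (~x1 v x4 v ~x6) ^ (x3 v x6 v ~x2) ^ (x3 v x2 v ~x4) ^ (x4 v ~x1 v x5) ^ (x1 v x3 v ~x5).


A pure literal appears in only one polarity across all clauses.
Pure literals: x3 (positive only).
Count = 1.

1


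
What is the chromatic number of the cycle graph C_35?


An odd cycle cannot be 2-colored: alternating two colors around the cycle returns to the start with a conflict.
Since 35 is odd, three colors are required (and three suffice).
Chromatic number = 3.

3


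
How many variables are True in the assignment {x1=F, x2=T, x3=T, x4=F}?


The weight is the number of variables assigned True.
True variables: x2, x3.
Weight = 2.

2


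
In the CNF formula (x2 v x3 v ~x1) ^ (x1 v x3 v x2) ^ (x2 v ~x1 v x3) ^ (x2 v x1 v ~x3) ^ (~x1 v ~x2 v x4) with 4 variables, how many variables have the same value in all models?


Find all satisfying assignments: 8 model(s).
Check which variables have the same value in every model.
No variable is fixed across all models.
Backbone size = 0.

0


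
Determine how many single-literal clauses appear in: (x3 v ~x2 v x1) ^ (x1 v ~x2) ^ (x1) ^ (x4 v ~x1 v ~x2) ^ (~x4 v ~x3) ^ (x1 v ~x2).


A unit clause contains exactly one literal.
Unit clauses found: (x1).
Count = 1.

1


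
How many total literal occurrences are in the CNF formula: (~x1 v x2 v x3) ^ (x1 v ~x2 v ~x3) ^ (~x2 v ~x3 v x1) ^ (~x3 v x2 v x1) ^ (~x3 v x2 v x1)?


Clause lengths: 3, 3, 3, 3, 3.
Sum = 3 + 3 + 3 + 3 + 3 = 15.

15


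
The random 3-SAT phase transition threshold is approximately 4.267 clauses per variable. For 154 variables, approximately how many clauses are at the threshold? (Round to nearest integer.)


The 3-SAT phase transition occurs at approximately 4.267 clauses per variable.
m = 4.267 * 154 = 657.118.
Rounded to nearest integer: 657.

657


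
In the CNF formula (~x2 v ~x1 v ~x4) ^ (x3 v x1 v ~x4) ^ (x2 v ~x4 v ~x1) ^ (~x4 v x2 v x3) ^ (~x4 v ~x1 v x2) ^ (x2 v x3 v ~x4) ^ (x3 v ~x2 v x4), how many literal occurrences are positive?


Scan each clause for unnegated literals.
Clause 1: 0 positive; Clause 2: 2 positive; Clause 3: 1 positive; Clause 4: 2 positive; Clause 5: 1 positive; Clause 6: 2 positive; Clause 7: 2 positive.
Total positive literal occurrences = 10.

10


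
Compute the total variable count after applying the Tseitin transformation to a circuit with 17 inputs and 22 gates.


The Tseitin transformation introduces one auxiliary variable per gate.
Total variables = inputs + gates = 17 + 22 = 39.

39


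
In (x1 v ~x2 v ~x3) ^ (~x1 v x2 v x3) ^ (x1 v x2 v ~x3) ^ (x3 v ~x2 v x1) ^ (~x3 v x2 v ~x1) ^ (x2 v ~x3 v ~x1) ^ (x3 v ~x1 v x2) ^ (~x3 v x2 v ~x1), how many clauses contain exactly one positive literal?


A definite clause has exactly one positive literal.
Clause 1: 1 positive -> definite
Clause 2: 2 positive -> not definite
Clause 3: 2 positive -> not definite
Clause 4: 2 positive -> not definite
Clause 5: 1 positive -> definite
Clause 6: 1 positive -> definite
Clause 7: 2 positive -> not definite
Clause 8: 1 positive -> definite
Definite clause count = 4.

4


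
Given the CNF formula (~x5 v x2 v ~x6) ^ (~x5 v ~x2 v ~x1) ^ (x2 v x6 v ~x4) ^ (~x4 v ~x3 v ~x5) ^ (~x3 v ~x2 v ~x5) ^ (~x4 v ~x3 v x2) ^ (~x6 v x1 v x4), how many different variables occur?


Identify each distinct variable in the formula.
Variables found: x1, x2, x3, x4, x5, x6.
Total distinct variables = 6.

6


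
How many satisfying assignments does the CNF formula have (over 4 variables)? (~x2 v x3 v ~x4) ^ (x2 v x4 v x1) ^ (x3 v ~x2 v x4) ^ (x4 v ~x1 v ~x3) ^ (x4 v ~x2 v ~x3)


Enumerate all 16 truth assignments over 4 variables.
Test each against every clause.
Satisfying assignments found: 7.

7


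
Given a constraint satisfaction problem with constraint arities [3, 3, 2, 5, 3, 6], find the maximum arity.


The arities are: 3, 3, 2, 5, 3, 6.
Scan for the maximum value.
Maximum arity = 6.

6


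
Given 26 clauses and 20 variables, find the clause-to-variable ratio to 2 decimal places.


Clause-to-variable ratio = clauses / variables.
26 / 20 = 1.3.

1.3


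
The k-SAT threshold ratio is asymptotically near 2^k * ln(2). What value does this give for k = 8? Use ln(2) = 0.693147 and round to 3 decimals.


Using the asymptotic formula: threshold ~ 2^k * ln(2).
2^8 = 256.
256 * 0.693147 = 177.446.

177.446


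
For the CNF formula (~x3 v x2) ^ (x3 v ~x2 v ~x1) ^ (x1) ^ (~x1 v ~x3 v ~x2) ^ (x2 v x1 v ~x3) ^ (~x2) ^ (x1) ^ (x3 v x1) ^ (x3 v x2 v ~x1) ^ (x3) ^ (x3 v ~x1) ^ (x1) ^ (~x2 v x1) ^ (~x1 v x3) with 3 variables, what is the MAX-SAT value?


Enumerate all 8 truth assignments.
For each, count how many of the 14 clauses are satisfied.
The formula is not fully satisfiable, so the maximum is below 14.
Maximum simultaneously satisfiable clauses = 13.

13


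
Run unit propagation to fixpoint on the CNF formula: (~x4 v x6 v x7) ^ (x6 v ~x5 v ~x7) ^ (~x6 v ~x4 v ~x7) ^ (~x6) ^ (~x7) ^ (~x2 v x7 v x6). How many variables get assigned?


Unit propagation repeatedly assigns the literal in any unit clause, then simplifies.
Assignments in order: x6 = F, x7 = F, x4 = F, x2 = F.
No further unit clauses remain.
Total variables assigned = 4.

4


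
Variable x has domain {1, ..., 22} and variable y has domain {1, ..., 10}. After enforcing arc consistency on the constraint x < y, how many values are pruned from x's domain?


For the constraint x < y, x needs a supporting value in y's domain.
x can be at most 9 (one less than y's maximum).
Valid x values from domain: 9 out of 22.
Pruned = 22 - 9 = 13.

13


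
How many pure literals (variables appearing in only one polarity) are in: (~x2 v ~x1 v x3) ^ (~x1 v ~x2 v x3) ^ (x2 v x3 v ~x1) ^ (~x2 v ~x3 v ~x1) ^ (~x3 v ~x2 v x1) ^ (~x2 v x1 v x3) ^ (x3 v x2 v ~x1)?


A pure literal appears in only one polarity across all clauses.
No pure literals found.
Count = 0.

0


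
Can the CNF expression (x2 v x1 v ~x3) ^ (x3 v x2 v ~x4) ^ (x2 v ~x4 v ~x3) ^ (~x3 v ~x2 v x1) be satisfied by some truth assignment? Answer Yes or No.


Check all 16 possible truth assignments.
Number of satisfying assignments found: 9.
The formula is satisfiable.

Yes


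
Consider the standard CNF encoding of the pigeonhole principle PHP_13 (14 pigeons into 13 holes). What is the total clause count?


The PHP encoding has two parts:
1) At-least-one-hole clauses: 14 (one per pigeon, each with 13 literals).
2) At-most-one-pigeon-per-hole clauses: 13 holes * C(14,2) = 13 * 91 = 1183.
Total clauses = 14 + 1183 = 1197.

1197


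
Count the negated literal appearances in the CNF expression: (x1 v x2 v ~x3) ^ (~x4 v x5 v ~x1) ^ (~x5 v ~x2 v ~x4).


Scan each clause for negated literals.
Clause 1: 1 negative; Clause 2: 2 negative; Clause 3: 3 negative.
Total negative literal occurrences = 6.

6


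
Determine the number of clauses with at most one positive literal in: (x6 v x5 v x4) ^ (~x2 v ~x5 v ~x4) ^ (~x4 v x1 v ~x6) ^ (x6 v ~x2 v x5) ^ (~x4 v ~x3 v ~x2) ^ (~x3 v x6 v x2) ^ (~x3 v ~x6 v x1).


A Horn clause has at most one positive literal.
Clause 1: 3 positive lit(s) -> not Horn
Clause 2: 0 positive lit(s) -> Horn
Clause 3: 1 positive lit(s) -> Horn
Clause 4: 2 positive lit(s) -> not Horn
Clause 5: 0 positive lit(s) -> Horn
Clause 6: 2 positive lit(s) -> not Horn
Clause 7: 1 positive lit(s) -> Horn
Total Horn clauses = 4.

4


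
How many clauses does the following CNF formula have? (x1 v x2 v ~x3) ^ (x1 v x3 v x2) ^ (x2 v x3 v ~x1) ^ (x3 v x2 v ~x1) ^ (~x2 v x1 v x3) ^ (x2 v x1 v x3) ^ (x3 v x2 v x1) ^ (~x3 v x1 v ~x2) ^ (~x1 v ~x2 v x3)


Each group enclosed in parentheses joined by ^ is one clause.
Counting the conjuncts: 9 clauses.

9


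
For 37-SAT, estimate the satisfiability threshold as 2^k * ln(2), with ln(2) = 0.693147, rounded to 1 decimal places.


Using the asymptotic formula: threshold ~ 2^k * ln(2).
2^37 = 137438953472.
137438953472 * 0.693147 = 95265398282.3.

95265398282.3


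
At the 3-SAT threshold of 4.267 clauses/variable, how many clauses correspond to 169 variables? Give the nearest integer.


The 3-SAT phase transition occurs at approximately 4.267 clauses per variable.
m = 4.267 * 169 = 721.123.
Rounded to nearest integer: 721.

721


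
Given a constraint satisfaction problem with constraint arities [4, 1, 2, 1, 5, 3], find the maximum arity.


The arities are: 4, 1, 2, 1, 5, 3.
Scan for the maximum value.
Maximum arity = 5.

5


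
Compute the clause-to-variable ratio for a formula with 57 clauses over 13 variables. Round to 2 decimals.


Clause-to-variable ratio = clauses / variables.
57 / 13 = 4.38.

4.38


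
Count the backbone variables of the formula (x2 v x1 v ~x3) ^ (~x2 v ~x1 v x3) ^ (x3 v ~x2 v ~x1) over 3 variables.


Find all satisfying assignments: 6 model(s).
Check which variables have the same value in every model.
No variable is fixed across all models.
Backbone size = 0.

0


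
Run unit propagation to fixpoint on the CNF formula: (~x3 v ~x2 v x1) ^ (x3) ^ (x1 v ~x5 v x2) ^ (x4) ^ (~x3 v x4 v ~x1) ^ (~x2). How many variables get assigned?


Unit propagation repeatedly assigns the literal in any unit clause, then simplifies.
Assignments in order: x3 = T, x4 = T, x2 = F.
No further unit clauses remain.
Total variables assigned = 3.

3


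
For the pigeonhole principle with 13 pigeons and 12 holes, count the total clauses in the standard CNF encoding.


The PHP encoding has two parts:
1) At-least-one-hole clauses: 13 (one per pigeon, each with 12 literals).
2) At-most-one-pigeon-per-hole clauses: 12 holes * C(13,2) = 12 * 78 = 936.
Total clauses = 13 + 936 = 949.

949


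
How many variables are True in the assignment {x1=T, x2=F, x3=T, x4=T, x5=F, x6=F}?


The weight is the number of variables assigned True.
True variables: x1, x3, x4.
Weight = 3.

3


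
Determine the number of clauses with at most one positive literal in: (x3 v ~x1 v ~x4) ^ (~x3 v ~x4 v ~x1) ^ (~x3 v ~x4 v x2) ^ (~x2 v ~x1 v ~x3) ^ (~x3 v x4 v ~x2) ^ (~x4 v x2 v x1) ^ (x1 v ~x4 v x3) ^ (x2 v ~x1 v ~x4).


A Horn clause has at most one positive literal.
Clause 1: 1 positive lit(s) -> Horn
Clause 2: 0 positive lit(s) -> Horn
Clause 3: 1 positive lit(s) -> Horn
Clause 4: 0 positive lit(s) -> Horn
Clause 5: 1 positive lit(s) -> Horn
Clause 6: 2 positive lit(s) -> not Horn
Clause 7: 2 positive lit(s) -> not Horn
Clause 8: 1 positive lit(s) -> Horn
Total Horn clauses = 6.

6


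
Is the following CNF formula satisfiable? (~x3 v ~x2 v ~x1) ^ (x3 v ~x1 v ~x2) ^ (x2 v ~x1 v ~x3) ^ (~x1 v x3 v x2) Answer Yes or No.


Check all 8 possible truth assignments.
Number of satisfying assignments found: 4.
The formula is satisfiable.

Yes


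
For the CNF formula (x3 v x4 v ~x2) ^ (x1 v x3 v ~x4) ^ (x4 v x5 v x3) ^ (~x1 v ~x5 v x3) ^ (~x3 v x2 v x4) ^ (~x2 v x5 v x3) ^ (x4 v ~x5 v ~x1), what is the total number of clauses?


Each group enclosed in parentheses joined by ^ is one clause.
Counting the conjuncts: 7 clauses.

7


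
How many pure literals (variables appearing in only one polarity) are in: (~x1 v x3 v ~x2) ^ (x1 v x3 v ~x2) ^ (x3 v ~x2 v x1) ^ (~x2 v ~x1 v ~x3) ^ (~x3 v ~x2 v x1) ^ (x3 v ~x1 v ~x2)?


A pure literal appears in only one polarity across all clauses.
Pure literals: x2 (negative only).
Count = 1.

1


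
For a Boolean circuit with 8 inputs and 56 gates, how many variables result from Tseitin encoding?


The Tseitin transformation introduces one auxiliary variable per gate.
Total variables = inputs + gates = 8 + 56 = 64.

64


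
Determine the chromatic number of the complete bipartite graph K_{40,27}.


K_{40,27} is bipartite by definition: the two parts are independent sets, with every edge crossing between them.
Color all vertices in one part with color 1 and all vertices in the other part with color 2.
Since the graph has at least one edge, one color does not suffice.
Chromatic number = 2.

2


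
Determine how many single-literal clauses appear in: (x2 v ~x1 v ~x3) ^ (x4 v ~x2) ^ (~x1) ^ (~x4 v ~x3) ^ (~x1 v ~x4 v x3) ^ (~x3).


A unit clause contains exactly one literal.
Unit clauses found: (~x1), (~x3).
Count = 2.

2


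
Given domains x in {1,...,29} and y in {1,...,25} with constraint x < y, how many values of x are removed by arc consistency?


For the constraint x < y, x needs a supporting value in y's domain.
x can be at most 24 (one less than y's maximum).
Valid x values from domain: 24 out of 29.
Pruned = 29 - 24 = 5.

5


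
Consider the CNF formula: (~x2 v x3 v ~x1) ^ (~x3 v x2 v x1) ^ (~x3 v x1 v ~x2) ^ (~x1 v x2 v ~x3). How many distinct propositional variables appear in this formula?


Identify each distinct variable in the formula.
Variables found: x1, x2, x3.
Total distinct variables = 3.

3


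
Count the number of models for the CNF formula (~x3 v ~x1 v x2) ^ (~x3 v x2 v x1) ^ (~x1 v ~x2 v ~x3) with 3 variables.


Enumerate all 8 truth assignments over 3 variables.
Test each against every clause.
Satisfying assignments found: 5.

5


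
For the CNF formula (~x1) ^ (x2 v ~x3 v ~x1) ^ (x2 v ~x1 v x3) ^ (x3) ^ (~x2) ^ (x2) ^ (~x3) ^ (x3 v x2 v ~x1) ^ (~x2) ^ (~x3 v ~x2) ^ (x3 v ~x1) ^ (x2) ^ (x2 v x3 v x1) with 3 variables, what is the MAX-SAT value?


Enumerate all 8 truth assignments.
For each, count how many of the 13 clauses are satisfied.
The formula is not fully satisfiable, so the maximum is below 13.
Maximum simultaneously satisfiable clauses = 10.

10


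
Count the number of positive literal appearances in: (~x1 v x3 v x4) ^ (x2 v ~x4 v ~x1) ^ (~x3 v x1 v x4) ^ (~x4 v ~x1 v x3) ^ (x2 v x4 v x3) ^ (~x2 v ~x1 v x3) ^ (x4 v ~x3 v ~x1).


Scan each clause for unnegated literals.
Clause 1: 2 positive; Clause 2: 1 positive; Clause 3: 2 positive; Clause 4: 1 positive; Clause 5: 3 positive; Clause 6: 1 positive; Clause 7: 1 positive.
Total positive literal occurrences = 11.

11


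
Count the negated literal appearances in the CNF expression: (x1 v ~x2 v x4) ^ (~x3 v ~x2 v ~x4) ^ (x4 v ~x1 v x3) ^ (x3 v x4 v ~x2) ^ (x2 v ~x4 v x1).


Scan each clause for negated literals.
Clause 1: 1 negative; Clause 2: 3 negative; Clause 3: 1 negative; Clause 4: 1 negative; Clause 5: 1 negative.
Total negative literal occurrences = 7.

7


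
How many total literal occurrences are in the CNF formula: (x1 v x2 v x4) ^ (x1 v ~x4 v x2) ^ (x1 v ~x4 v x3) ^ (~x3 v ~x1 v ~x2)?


Clause lengths: 3, 3, 3, 3.
Sum = 3 + 3 + 3 + 3 = 12.

12


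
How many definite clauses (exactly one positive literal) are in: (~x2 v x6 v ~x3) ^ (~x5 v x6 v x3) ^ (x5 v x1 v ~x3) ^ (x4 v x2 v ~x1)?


A definite clause has exactly one positive literal.
Clause 1: 1 positive -> definite
Clause 2: 2 positive -> not definite
Clause 3: 2 positive -> not definite
Clause 4: 2 positive -> not definite
Definite clause count = 1.

1


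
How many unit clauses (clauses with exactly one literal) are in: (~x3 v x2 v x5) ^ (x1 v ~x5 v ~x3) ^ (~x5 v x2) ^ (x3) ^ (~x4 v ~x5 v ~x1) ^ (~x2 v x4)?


A unit clause contains exactly one literal.
Unit clauses found: (x3).
Count = 1.

1


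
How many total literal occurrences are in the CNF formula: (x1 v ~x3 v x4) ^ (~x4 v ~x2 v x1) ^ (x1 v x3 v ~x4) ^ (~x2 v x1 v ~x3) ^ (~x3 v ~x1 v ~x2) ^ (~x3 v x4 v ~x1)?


Clause lengths: 3, 3, 3, 3, 3, 3.
Sum = 3 + 3 + 3 + 3 + 3 + 3 = 18.

18


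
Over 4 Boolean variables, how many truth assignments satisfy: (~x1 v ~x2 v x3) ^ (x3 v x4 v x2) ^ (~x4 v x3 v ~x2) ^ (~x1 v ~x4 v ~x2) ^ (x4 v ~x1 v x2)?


Enumerate all 16 truth assignments over 4 variables.
Test each against every clause.
Satisfying assignments found: 9.

9


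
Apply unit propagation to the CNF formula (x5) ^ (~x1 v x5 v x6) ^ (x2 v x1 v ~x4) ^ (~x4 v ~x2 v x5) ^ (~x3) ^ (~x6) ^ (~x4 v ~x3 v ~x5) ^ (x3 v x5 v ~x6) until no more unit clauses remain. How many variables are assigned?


Unit propagation repeatedly assigns the literal in any unit clause, then simplifies.
Assignments in order: x5 = T, x3 = F, x6 = F.
No further unit clauses remain.
Total variables assigned = 3.

3


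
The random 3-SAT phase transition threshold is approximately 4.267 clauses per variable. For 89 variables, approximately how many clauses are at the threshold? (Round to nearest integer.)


The 3-SAT phase transition occurs at approximately 4.267 clauses per variable.
m = 4.267 * 89 = 379.763.
Rounded to nearest integer: 380.

380


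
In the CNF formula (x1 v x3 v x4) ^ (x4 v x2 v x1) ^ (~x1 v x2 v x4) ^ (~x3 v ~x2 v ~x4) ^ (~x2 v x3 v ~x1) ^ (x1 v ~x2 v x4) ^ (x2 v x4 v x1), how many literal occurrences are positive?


Scan each clause for unnegated literals.
Clause 1: 3 positive; Clause 2: 3 positive; Clause 3: 2 positive; Clause 4: 0 positive; Clause 5: 1 positive; Clause 6: 2 positive; Clause 7: 3 positive.
Total positive literal occurrences = 14.

14


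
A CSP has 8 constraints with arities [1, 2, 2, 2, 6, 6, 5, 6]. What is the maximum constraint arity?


The arities are: 1, 2, 2, 2, 6, 6, 5, 6.
Scan for the maximum value.
Maximum arity = 6.

6
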